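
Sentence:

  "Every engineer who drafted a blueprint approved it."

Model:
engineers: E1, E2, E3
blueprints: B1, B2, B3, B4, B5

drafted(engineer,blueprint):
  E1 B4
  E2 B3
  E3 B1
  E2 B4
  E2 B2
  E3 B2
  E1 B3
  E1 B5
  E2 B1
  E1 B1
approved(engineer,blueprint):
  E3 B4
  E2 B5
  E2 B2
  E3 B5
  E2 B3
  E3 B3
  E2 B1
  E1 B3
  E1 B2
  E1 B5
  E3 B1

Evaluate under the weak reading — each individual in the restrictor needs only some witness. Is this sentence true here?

True

"it" takes "a blueprint" as antecedent — a donkey pronoun bound across the clause boundary.
Weak reading: every engineer e with some drafted-blueprint has at least one drafted-blueprint b such that approved(e,b).
Per engineer: E1:✓  E2:✓  E3:✓
Every engineer in the restrictor has a witness.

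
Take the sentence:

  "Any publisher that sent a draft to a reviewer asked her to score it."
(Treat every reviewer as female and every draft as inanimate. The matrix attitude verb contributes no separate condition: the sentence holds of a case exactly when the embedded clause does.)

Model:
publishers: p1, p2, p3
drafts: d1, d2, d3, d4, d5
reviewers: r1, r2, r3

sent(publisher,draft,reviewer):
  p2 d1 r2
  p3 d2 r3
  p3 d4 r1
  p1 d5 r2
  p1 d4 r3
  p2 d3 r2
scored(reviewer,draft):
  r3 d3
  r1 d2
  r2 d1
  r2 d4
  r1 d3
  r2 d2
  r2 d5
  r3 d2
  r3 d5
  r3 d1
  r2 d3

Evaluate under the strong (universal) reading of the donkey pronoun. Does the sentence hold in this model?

False

"her" takes "a reviewer" as antecedent and "it" takes "a draft"; both are donkey pronouns co-varying with the restrictor.
Strong reading: for every (p,d,r) with sent(p,d,r), scored(r,d).
Restrictor triples: (p1,d4,r3)→scored(r3,d4) ✗  (p1,d5,r2)→scored(r2,d5) ✓  (p2,d1,r2)→scored(r2,d1) ✓  (p2,d3,r2)→scored(r2,d3) ✓  (p3,d2,r3)→scored(r3,d2) ✓  (p3,d4,r1)→scored(r1,d4) ✗
Counterexample: (p1,d4,r3) — scored(r3,d4) does not hold.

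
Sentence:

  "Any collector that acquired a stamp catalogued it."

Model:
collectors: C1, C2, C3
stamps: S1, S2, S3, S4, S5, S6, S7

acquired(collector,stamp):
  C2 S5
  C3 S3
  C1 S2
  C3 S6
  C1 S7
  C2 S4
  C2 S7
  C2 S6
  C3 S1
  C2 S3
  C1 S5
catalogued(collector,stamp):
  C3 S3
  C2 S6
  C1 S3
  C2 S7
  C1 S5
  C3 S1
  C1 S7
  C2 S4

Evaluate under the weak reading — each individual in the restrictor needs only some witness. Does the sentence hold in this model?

"it" takes "a stamp" as antecedent — a donkey pronoun bound across the clause boundary.
Weak reading: every collector c with some acquired-stamp has at least one acquired-stamp s such that catalogued(c,s).
Per collector: C1:✓  C2:✓  C3:✓
Every collector in the restrictor has a witness.

True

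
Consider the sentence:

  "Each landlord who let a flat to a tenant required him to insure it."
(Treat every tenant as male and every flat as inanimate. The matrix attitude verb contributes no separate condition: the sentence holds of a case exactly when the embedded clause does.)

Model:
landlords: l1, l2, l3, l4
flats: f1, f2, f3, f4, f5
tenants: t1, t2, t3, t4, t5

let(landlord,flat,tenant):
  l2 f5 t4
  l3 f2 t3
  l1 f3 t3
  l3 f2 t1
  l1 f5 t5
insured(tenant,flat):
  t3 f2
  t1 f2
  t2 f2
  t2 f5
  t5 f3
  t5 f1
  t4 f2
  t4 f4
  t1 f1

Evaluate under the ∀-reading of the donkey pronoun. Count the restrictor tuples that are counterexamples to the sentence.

3

"him" takes "a tenant" as antecedent and "it" takes "a flat"; both are donkey pronouns co-varying with the restrictor.
Strong reading: for every (l,f,t) with let(l,f,t), insured(t,f).
Restrictor triples: (l1,f3,t3)→insured(t3,f3) ✗  (l1,f5,t5)→insured(t5,f5) ✗  (l2,f5,t4)→insured(t4,f5) ✗  (l3,f2,t1)→insured(t1,f2) ✓  (l3,f2,t3)→insured(t3,f2) ✓
Counterexamples (restrictor triples failing the scope): 3.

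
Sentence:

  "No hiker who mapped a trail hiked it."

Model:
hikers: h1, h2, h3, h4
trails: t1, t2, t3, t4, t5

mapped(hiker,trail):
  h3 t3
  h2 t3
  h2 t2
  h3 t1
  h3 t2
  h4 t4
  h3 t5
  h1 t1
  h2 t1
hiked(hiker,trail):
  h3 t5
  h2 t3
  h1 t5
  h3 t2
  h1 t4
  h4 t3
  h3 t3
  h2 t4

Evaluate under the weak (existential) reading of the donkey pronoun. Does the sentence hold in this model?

"it" takes "a trail" as antecedent — a donkey pronoun bound across the clause boundary.
Truth condition: for no (h,t) with mapped(h,t) does hiked(h,t) hold.
Restrictor pairs — does the scope hold? (h1,t1):fails  (h2,t1):fails  (h2,t2):fails  (h2,t3):holds  (h3,t1):fails  (h3,t2):holds  (h3,t3):holds  (h3,t5):holds  (h4,t4):fails
Scope holds for 4 pair(s), so the sentence is false.

False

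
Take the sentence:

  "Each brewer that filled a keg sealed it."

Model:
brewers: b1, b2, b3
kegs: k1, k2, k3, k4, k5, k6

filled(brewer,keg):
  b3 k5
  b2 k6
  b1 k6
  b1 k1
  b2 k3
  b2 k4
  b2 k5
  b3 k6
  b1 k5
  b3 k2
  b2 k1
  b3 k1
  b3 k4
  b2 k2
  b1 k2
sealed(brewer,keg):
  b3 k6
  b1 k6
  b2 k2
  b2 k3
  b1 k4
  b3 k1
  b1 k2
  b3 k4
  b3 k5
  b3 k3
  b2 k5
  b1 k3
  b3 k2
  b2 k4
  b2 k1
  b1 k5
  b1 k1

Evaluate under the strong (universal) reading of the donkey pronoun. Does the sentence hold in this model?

False

"it" takes "a keg" as antecedent — a donkey pronoun bound across the clause boundary.
Strong reading: for every (b,k) with filled(b,k), sealed(b,k).
Restrictor pairs: (b1,k1) ✓  (b1,k2) ✓  (b1,k5) ✓  (b1,k6) ✓  (b2,k1) ✓  (b2,k2) ✓  (b2,k3) ✓  (b2,k4) ✓  (b2,k5) ✓  (b2,k6) ✗  (b3,k1) ✓  (b3,k2) ✓  (b3,k4) ✓  (b3,k5) ✓  (b3,k6) ✓
Counterexample: (b2,k6) is in filled but fails the scope.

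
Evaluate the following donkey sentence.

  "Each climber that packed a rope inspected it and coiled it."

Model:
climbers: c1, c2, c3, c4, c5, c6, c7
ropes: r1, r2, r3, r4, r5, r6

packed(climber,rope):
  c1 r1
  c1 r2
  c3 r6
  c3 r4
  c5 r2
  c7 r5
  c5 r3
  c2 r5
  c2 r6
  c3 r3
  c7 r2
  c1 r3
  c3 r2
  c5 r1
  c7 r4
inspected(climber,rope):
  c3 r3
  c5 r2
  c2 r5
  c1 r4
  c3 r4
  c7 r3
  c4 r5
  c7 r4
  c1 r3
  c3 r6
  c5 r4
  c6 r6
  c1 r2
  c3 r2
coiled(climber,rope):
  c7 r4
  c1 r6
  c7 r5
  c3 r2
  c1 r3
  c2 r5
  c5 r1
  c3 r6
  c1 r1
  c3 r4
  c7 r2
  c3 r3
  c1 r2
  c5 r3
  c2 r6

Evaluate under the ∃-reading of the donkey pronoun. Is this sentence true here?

"it" takes "a rope" as antecedent — a donkey pronoun bound across the clause boundary.
Weak reading: every climber c with some packed-rope has at least one packed-rope r such that inspected(c,r) ∧ coiled(c,r).
Per climber: c1:✓  c2:✓  c3:✓  c5:✗  c7:✓
c5 has no witness among its packed-ropes.

False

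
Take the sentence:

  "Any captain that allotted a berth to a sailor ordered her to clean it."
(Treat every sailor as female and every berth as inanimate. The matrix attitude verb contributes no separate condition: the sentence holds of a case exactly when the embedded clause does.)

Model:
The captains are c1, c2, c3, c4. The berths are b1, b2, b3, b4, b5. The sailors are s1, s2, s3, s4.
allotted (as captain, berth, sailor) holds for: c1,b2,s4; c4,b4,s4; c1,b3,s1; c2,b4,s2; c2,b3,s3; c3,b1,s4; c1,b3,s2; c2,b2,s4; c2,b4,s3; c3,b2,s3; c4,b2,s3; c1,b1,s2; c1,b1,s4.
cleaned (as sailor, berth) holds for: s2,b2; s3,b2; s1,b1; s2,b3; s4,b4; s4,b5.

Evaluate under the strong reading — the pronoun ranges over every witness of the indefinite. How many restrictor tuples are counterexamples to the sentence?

"her" takes "a sailor" as antecedent and "it" takes "a berth"; both are donkey pronouns co-varying with the restrictor.
Strong reading: for every (c,b,s) with allotted(c,b,s), cleaned(s,b).
Restrictor triples: (c1,b1,s2)→cleaned(s2,b1) ✗  (c1,b1,s4)→cleaned(s4,b1) ✗  (c1,b2,s4)→cleaned(s4,b2) ✗  (c1,b3,s1)→cleaned(s1,b3) ✗  (c1,b3,s2)→cleaned(s2,b3) ✓  (c2,b2,s4)→cleaned(s4,b2) ✗  (c2,b3,s3)→cleaned(s3,b3) ✗  (c2,b4,s2)→cleaned(s2,b4) ✗  (c2,b4,s3)→cleaned(s3,b4) ✗  (c3,b1,s4)→cleaned(s4,b1) ✗  (c3,b2,s3)→cleaned(s3,b2) ✓  (c4,b2,s3)→cleaned(s3,b2) ✓  (c4,b4,s4)→cleaned(s4,b4) ✓
Counterexamples (restrictor triples failing the scope): 9.

9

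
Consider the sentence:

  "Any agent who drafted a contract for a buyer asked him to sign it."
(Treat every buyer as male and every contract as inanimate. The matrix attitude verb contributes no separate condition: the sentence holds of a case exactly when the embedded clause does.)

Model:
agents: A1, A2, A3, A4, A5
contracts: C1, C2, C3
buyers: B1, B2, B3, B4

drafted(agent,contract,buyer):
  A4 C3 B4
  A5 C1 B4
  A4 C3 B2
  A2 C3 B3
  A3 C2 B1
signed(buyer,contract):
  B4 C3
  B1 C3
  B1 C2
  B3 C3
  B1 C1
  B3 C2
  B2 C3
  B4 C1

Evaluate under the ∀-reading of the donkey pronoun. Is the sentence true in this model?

"him" takes "a buyer" as antecedent and "it" takes "a contract"; both are donkey pronouns co-varying with the restrictor.
Strong reading: for every (a,c,b) with drafted(a,c,b), signed(b,c).
Restrictor triples: (A2,C3,B3)→signed(B3,C3) ✓  (A3,C2,B1)→signed(B1,C2) ✓  (A4,C3,B2)→signed(B2,C3) ✓  (A4,C3,B4)→signed(B4,C3) ✓  (A5,C1,B4)→signed(B4,C1) ✓
Every restrictor triple satisfies the scope.

True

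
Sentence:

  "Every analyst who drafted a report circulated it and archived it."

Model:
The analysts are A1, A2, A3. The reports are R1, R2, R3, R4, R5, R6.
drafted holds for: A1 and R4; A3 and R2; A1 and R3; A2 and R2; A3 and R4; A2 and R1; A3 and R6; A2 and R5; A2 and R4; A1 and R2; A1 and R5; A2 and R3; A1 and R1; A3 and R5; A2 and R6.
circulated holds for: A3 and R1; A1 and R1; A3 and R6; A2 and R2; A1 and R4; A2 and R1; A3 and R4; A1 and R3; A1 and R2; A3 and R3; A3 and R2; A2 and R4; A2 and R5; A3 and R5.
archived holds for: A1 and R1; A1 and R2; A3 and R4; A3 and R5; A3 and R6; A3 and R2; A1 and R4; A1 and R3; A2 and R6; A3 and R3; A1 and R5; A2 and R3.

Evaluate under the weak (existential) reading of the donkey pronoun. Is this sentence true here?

"it" takes "a report" as antecedent — a donkey pronoun bound across the clause boundary.
Weak reading: every analyst a with some drafted-report has at least one drafted-report r such that circulated(a,r) ∧ archived(a,r).
Per analyst: A1:✓  A2:✗  A3:✓
A2 has no witness among its drafted-reports.

False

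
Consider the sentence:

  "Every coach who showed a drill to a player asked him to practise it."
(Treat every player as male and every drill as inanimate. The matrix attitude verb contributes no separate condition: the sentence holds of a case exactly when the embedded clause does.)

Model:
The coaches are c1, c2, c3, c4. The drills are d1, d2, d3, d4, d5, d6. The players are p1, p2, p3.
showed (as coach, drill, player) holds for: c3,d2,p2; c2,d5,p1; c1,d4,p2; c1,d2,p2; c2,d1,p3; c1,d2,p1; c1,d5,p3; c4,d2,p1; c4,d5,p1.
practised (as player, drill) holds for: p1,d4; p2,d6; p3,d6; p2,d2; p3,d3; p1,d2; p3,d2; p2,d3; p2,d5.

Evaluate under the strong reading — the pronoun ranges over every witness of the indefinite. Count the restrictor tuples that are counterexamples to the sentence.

5

"him" takes "a player" as antecedent and "it" takes "a drill"; both are donkey pronouns co-varying with the restrictor.
Strong reading: for every (c,d,p) with showed(c,d,p), practised(p,d).
Restrictor triples: (c1,d2,p1)→practised(p1,d2) ✓  (c1,d2,p2)→practised(p2,d2) ✓  (c1,d4,p2)→practised(p2,d4) ✗  (c1,d5,p3)→practised(p3,d5) ✗  (c2,d1,p3)→practised(p3,d1) ✗  (c2,d5,p1)→practised(p1,d5) ✗  (c3,d2,p2)→practised(p2,d2) ✓  (c4,d2,p1)→practised(p1,d2) ✓  (c4,d5,p1)→practised(p1,d5) ✗
Counterexamples (restrictor triples failing the scope): 5.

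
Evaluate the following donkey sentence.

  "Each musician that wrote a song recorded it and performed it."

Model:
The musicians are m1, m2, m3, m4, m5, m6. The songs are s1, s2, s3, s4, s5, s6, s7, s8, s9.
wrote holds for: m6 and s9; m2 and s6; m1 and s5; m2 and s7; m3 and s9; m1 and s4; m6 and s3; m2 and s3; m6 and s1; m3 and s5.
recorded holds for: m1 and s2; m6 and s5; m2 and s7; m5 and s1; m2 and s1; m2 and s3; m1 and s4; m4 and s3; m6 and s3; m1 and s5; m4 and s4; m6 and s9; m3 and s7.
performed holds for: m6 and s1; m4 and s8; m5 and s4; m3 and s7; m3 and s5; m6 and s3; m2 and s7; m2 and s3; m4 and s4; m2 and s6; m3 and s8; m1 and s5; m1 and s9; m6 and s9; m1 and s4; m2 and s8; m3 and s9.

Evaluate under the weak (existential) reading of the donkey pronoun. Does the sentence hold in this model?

False

"it" takes "a song" as antecedent — a donkey pronoun bound across the clause boundary.
Weak reading: every musician m with some wrote-song has at least one wrote-song s such that recorded(m,s) ∧ performed(m,s).
Per musician: m1:✓  m2:✓  m3:✗  m6:✓
m3 has no witness among its wrote-songs.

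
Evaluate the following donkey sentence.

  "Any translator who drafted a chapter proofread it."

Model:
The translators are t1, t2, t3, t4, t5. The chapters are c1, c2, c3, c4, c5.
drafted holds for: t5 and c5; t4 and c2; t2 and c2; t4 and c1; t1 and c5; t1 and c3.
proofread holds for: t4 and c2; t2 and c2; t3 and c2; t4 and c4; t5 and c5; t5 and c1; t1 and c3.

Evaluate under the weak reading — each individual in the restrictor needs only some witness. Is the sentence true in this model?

True

"it" takes "a chapter" as antecedent — a donkey pronoun bound across the clause boundary.
Weak reading: every translator t with some drafted-chapter has at least one drafted-chapter c such that proofread(t,c).
Per translator: t1:✓  t2:✓  t4:✓  t5:✓
Every translator in the restrictor has a witness.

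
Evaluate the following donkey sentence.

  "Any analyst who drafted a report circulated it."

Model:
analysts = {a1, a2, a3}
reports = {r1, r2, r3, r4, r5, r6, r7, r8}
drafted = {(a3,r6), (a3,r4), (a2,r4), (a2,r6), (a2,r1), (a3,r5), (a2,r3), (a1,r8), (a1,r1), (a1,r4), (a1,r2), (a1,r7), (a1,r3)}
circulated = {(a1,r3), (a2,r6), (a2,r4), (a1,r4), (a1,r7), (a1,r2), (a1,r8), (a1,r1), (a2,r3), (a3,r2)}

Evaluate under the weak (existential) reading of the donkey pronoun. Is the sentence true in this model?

"it" takes "a report" as antecedent — a donkey pronoun bound across the clause boundary.
Weak reading: every analyst a with some drafted-report has at least one drafted-report r such that circulated(a,r).
Per analyst: a1:✓  a2:✓  a3:✗
a3 has no witness among its drafted-reports.

False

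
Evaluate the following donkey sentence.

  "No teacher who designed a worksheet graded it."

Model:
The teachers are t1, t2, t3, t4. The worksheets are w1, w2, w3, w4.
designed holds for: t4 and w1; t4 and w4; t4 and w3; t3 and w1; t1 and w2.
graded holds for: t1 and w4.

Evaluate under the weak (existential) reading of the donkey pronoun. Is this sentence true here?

"it" takes "a worksheet" as antecedent — a donkey pronoun bound across the clause boundary.
Truth condition: for no (t,w) with designed(t,w) does graded(t,w) hold.
Restrictor pairs — does the scope hold? (t1,w2):fails  (t3,w1):fails  (t4,w1):fails  (t4,w3):fails  (t4,w4):fails
Scope holds for no restrictor pair, so the sentence is true.

True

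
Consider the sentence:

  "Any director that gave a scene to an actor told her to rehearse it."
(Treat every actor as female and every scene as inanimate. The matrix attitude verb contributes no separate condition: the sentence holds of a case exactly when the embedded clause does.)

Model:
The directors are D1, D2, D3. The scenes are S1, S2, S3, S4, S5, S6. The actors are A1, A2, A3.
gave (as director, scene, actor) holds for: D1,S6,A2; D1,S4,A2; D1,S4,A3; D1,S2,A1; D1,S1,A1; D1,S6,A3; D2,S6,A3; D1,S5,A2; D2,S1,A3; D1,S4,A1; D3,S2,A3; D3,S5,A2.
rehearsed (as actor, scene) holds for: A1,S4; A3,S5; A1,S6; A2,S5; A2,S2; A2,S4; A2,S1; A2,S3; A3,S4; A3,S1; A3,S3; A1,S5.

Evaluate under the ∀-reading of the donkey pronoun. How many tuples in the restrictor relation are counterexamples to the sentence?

6

"her" takes "an actor" as antecedent and "it" takes "a scene"; both are donkey pronouns co-varying with the restrictor.
Strong reading: for every (d,s,a) with gave(d,s,a), rehearsed(a,s).
Restrictor triples: (D1,S1,A1)→rehearsed(A1,S1) ✗  (D1,S2,A1)→rehearsed(A1,S2) ✗  (D1,S4,A1)→rehearsed(A1,S4) ✓  (D1,S4,A2)→rehearsed(A2,S4) ✓  (D1,S4,A3)→rehearsed(A3,S4) ✓  (D1,S5,A2)→rehearsed(A2,S5) ✓  (D1,S6,A2)→rehearsed(A2,S6) ✗  (D1,S6,A3)→rehearsed(A3,S6) ✗  (D2,S1,A3)→rehearsed(A3,S1) ✓  (D2,S6,A3)→rehearsed(A3,S6) ✗  (D3,S2,A3)→rehearsed(A3,S2) ✗  (D3,S5,A2)→rehearsed(A2,S5) ✓
Counterexamples (restrictor triples failing the scope): 6.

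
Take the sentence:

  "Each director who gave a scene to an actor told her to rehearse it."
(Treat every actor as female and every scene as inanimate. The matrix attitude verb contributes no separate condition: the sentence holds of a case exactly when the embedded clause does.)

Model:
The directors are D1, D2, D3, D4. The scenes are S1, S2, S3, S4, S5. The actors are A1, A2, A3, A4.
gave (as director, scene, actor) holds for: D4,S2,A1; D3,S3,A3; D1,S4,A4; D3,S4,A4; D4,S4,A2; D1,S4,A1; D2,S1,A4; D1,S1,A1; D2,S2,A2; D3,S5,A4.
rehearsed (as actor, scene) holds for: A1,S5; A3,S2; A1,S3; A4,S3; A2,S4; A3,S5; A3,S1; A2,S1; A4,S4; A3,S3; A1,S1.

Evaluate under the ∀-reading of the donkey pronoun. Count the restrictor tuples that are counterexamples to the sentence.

"her" takes "an actor" as antecedent and "it" takes "a scene"; both are donkey pronouns co-varying with the restrictor.
Strong reading: for every (d,s,a) with gave(d,s,a), rehearsed(a,s).
Restrictor triples: (D1,S1,A1)→rehearsed(A1,S1) ✓  (D1,S4,A1)→rehearsed(A1,S4) ✗  (D1,S4,A4)→rehearsed(A4,S4) ✓  (D2,S1,A4)→rehearsed(A4,S1) ✗  (D2,S2,A2)→rehearsed(A2,S2) ✗  (D3,S3,A3)→rehearsed(A3,S3) ✓  (D3,S4,A4)→rehearsed(A4,S4) ✓  (D3,S5,A4)→rehearsed(A4,S5) ✗  (D4,S2,A1)→rehearsed(A1,S2) ✗  (D4,S4,A2)→rehearsed(A2,S4) ✓
Counterexamples (restrictor triples failing the scope): 5.

5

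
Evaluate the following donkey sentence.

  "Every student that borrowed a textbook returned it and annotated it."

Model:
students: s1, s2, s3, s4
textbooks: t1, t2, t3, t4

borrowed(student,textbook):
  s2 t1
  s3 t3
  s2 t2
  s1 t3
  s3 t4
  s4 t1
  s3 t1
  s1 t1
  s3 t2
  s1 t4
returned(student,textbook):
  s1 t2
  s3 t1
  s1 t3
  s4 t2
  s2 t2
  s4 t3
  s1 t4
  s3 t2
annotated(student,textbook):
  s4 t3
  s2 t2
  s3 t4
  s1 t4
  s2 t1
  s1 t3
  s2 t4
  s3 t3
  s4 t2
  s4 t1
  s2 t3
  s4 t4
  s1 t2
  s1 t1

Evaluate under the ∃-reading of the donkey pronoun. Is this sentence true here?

"it" takes "a textbook" as antecedent — a donkey pronoun bound across the clause boundary.
Weak reading: every student s with some borrowed-textbook has at least one borrowed-textbook t such that returned(s,t) ∧ annotated(s,t).
Per student: s1:✓  s2:✓  s3:✗  s4:✗
s3 has no witness among its borrowed-textbooks.

False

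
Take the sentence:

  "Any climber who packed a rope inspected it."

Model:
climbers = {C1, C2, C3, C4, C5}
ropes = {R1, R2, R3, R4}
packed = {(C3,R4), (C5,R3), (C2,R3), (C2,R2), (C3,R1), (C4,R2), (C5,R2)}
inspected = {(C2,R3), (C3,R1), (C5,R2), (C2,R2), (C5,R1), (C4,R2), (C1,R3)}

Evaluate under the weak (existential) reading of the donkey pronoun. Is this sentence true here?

True

"it" takes "a rope" as antecedent — a donkey pronoun bound across the clause boundary.
Weak reading: every climber c with some packed-rope has at least one packed-rope r such that inspected(c,r).
Per climber: C2:✓  C3:✓  C4:✓  C5:✓
Every climber in the restrictor has a witness.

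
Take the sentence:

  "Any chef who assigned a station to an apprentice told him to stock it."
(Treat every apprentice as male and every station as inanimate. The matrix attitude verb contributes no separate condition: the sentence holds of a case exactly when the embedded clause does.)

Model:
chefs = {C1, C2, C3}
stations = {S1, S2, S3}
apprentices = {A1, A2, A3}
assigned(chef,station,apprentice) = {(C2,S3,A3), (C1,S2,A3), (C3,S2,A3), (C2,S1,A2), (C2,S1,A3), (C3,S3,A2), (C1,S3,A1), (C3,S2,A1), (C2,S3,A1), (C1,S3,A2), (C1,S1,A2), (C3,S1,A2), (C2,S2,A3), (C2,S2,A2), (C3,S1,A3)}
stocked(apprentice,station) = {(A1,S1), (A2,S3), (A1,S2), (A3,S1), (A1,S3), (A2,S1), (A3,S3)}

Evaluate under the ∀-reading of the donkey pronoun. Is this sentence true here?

False

"him" takes "an apprentice" as antecedent and "it" takes "a station"; both are donkey pronouns co-varying with the restrictor.
Strong reading: for every (c,s,a) with assigned(c,s,a), stocked(a,s).
Restrictor triples: (C1,S1,A2)→stocked(A2,S1) ✓  (C1,S2,A3)→stocked(A3,S2) ✗  (C1,S3,A1)→stocked(A1,S3) ✓  (C1,S3,A2)→stocked(A2,S3) ✓  (C2,S1,A2)→stocked(A2,S1) ✓  (C2,S1,A3)→stocked(A3,S1) ✓  (C2,S2,A2)→stocked(A2,S2) ✗  (C2,S2,A3)→stocked(A3,S2) ✗  (C2,S3,A1)→stocked(A1,S3) ✓  (C2,S3,A3)→stocked(A3,S3) ✓  (C3,S1,A2)→stocked(A2,S1) ✓  (C3,S1,A3)→stocked(A3,S1) ✓  (C3,S2,A1)→stocked(A1,S2) ✓  (C3,S2,A3)→stocked(A3,S2) ✗  (C3,S3,A2)→stocked(A2,S3) ✓
Counterexample: (C1,S2,A3) — stocked(A3,S2) does not hold.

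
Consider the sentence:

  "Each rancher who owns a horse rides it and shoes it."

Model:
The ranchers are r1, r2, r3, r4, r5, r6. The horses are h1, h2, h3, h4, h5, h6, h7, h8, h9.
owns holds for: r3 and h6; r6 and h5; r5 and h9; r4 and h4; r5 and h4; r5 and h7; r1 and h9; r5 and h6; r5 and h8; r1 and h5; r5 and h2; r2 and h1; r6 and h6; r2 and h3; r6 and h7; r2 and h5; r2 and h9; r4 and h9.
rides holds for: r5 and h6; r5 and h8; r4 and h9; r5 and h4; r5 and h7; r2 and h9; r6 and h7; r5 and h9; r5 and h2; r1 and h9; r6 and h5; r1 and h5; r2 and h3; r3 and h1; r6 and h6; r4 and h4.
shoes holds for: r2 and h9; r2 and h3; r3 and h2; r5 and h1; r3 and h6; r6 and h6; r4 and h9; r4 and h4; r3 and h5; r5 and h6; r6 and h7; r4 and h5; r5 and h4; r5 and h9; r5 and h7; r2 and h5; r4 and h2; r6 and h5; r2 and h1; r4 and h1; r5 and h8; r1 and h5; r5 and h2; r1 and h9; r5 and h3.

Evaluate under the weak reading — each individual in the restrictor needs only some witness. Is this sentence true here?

False

"it" takes "a horse" as antecedent — a donkey pronoun bound across the clause boundary.
Weak reading: every rancher r with some owns-horse has at least one owns-horse h such that rides(r,h) ∧ shoes(r,h).
Per rancher: r1:✓  r2:✓  r3:✗  r4:✓  r5:✓  r6:✓
r3 has no witness among its owns-horses.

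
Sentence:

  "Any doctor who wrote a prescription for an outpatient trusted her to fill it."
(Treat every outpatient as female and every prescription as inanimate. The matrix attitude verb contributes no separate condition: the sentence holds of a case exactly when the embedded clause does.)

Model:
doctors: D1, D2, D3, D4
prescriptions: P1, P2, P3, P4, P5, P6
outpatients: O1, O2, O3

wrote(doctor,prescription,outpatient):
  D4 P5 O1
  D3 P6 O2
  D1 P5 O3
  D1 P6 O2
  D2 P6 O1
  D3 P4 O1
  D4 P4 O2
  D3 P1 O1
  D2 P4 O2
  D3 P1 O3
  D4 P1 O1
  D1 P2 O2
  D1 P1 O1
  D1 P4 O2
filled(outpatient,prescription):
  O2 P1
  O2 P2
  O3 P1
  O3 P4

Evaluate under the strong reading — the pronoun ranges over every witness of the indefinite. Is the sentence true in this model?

"her" takes "an outpatient" as antecedent and "it" takes "a prescription"; both are donkey pronouns co-varying with the restrictor.
Strong reading: for every (d,p,o) with wrote(d,p,o), filled(o,p).
Restrictor triples: (D1,P1,O1)→filled(O1,P1) ✗  (D1,P2,O2)→filled(O2,P2) ✓  (D1,P4,O2)→filled(O2,P4) ✗  (D1,P5,O3)→filled(O3,P5) ✗  (D1,P6,O2)→filled(O2,P6) ✗  (D2,P4,O2)→filled(O2,P4) ✗  (D2,P6,O1)→filled(O1,P6) ✗  (D3,P1,O1)→filled(O1,P1) ✗  (D3,P1,O3)→filled(O3,P1) ✓  (D3,P4,O1)→filled(O1,P4) ✗  (D3,P6,O2)→filled(O2,P6) ✗  (D4,P1,O1)→filled(O1,P1) ✗  (D4,P4,O2)→filled(O2,P4) ✗  (D4,P5,O1)→filled(O1,P5) ✗
Counterexample: (D1,P1,O1) — filled(O1,P1) does not hold.

False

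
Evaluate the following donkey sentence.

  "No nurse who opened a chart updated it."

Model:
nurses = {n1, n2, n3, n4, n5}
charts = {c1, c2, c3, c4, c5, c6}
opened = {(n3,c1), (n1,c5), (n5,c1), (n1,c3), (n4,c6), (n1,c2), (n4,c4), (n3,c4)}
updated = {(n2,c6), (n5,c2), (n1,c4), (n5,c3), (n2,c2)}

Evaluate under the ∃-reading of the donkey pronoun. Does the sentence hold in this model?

"it" takes "a chart" as antecedent — a donkey pronoun bound across the clause boundary.
Truth condition: for no (n,c) with opened(n,c) does updated(n,c) hold.
Restrictor pairs — does the scope hold? (n1,c2):fails  (n1,c3):fails  (n1,c5):fails  (n3,c1):fails  (n3,c4):fails  (n4,c4):fails  (n4,c6):fails  (n5,c1):fails
Scope holds for no restrictor pair, so the sentence is true.

True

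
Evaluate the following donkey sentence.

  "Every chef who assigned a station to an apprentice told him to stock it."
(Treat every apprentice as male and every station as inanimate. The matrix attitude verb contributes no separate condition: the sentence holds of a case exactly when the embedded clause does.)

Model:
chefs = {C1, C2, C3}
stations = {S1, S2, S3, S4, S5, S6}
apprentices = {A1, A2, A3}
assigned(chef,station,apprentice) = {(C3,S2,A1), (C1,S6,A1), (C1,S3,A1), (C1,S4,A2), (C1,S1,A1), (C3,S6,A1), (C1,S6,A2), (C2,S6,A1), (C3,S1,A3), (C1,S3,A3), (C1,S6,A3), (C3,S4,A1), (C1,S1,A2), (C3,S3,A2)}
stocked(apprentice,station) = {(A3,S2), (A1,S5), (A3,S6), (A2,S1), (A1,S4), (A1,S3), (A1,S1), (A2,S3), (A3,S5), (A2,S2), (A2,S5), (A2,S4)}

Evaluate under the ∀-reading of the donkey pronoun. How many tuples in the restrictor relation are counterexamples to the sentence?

"him" takes "an apprentice" as antecedent and "it" takes "a station"; both are donkey pronouns co-varying with the restrictor.
Strong reading: for every (c,s,a) with assigned(c,s,a), stocked(a,s).
Restrictor triples: (C1,S1,A1)→stocked(A1,S1) ✓  (C1,S1,A2)→stocked(A2,S1) ✓  (C1,S3,A1)→stocked(A1,S3) ✓  (C1,S3,A3)→stocked(A3,S3) ✗  (C1,S4,A2)→stocked(A2,S4) ✓  (C1,S6,A1)→stocked(A1,S6) ✗  (C1,S6,A2)→stocked(A2,S6) ✗  (C1,S6,A3)→stocked(A3,S6) ✓  (C2,S6,A1)→stocked(A1,S6) ✗  (C3,S1,A3)→stocked(A3,S1) ✗  (C3,S2,A1)→stocked(A1,S2) ✗  (C3,S3,A2)→stocked(A2,S3) ✓  (C3,S4,A1)→stocked(A1,S4) ✓  (C3,S6,A1)→stocked(A1,S6) ✗
Counterexamples (restrictor triples failing the scope): 7.

7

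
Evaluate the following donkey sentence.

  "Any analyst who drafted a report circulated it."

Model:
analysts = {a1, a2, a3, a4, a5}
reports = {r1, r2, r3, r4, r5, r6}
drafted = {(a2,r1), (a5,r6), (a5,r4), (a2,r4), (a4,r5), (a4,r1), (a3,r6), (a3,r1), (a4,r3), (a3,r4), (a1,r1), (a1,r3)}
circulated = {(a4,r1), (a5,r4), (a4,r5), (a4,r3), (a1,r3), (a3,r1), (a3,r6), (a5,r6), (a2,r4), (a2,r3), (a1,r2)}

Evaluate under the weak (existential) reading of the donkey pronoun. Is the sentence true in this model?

"it" takes "a report" as antecedent — a donkey pronoun bound across the clause boundary.
Weak reading: every analyst a with some drafted-report has at least one drafted-report r such that circulated(a,r).
Per analyst: a1:✓  a2:✓  a3:✓  a4:✓  a5:✓
Every analyst in the restrictor has a witness.

True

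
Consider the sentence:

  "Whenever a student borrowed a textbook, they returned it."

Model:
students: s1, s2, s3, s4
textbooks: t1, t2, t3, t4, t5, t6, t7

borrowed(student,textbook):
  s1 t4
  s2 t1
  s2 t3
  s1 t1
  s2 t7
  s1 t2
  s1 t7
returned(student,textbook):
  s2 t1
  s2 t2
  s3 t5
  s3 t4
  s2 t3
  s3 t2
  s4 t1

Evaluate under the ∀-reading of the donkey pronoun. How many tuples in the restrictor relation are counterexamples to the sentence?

5

"it" takes "a textbook" as antecedent — a donkey pronoun bound across the clause boundary.
Strong reading: for every (s,t) with borrowed(s,t), returned(s,t).
Restrictor pairs: (s1,t1) ✗  (s1,t2) ✗  (s1,t4) ✗  (s1,t7) ✗  (s2,t1) ✓  (s2,t3) ✓  (s2,t7) ✗
Counterexamples (restrictor pairs failing the scope): 5.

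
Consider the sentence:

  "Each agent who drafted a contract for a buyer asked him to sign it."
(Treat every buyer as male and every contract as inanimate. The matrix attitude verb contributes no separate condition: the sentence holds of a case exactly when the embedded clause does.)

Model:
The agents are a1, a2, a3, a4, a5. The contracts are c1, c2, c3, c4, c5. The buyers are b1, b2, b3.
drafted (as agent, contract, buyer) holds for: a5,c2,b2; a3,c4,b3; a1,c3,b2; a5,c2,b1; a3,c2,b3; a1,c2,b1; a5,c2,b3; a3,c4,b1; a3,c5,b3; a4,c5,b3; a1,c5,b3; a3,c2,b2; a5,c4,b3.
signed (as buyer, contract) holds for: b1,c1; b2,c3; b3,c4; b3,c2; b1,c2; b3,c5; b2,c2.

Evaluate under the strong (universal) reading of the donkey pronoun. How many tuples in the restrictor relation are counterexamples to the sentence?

1

"him" takes "a buyer" as antecedent and "it" takes "a contract"; both are donkey pronouns co-varying with the restrictor.
Strong reading: for every (a,c,b) with drafted(a,c,b), signed(b,c).
Restrictor triples: (a1,c2,b1)→signed(b1,c2) ✓  (a1,c3,b2)→signed(b2,c3) ✓  (a1,c5,b3)→signed(b3,c5) ✓  (a3,c2,b2)→signed(b2,c2) ✓  (a3,c2,b3)→signed(b3,c2) ✓  (a3,c4,b1)→signed(b1,c4) ✗  (a3,c4,b3)→signed(b3,c4) ✓  (a3,c5,b3)→signed(b3,c5) ✓  (a4,c5,b3)→signed(b3,c5) ✓  (a5,c2,b1)→signed(b1,c2) ✓  (a5,c2,b2)→signed(b2,c2) ✓  (a5,c2,b3)→signed(b3,c2) ✓  (a5,c4,b3)→signed(b3,c4) ✓
Counterexamples (restrictor triples failing the scope): 1.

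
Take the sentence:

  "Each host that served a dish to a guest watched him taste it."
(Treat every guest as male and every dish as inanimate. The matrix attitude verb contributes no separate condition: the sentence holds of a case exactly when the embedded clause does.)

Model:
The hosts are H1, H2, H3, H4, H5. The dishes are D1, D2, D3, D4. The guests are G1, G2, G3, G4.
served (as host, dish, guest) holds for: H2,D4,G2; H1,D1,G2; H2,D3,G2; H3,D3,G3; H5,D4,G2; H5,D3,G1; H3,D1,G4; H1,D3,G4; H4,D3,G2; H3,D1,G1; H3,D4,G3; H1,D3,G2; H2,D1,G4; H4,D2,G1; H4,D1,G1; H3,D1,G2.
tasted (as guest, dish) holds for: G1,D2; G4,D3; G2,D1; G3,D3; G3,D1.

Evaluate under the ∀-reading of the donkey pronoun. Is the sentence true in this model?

"him" takes "a guest" as antecedent and "it" takes "a dish"; both are donkey pronouns co-varying with the restrictor.
Strong reading: for every (h,d,g) with served(h,d,g), tasted(g,d).
Restrictor triples: (H1,D1,G2)→tasted(G2,D1) ✓  (H1,D3,G2)→tasted(G2,D3) ✗  (H1,D3,G4)→tasted(G4,D3) ✓  (H2,D1,G4)→tasted(G4,D1) ✗  (H2,D3,G2)→tasted(G2,D3) ✗  (H2,D4,G2)→tasted(G2,D4) ✗  (H3,D1,G1)→tasted(G1,D1) ✗  (H3,D1,G2)→tasted(G2,D1) ✓  (H3,D1,G4)→tasted(G4,D1) ✗  (H3,D3,G3)→tasted(G3,D3) ✓  (H3,D4,G3)→tasted(G3,D4) ✗  (H4,D1,G1)→tasted(G1,D1) ✗  (H4,D2,G1)→tasted(G1,D2) ✓  (H4,D3,G2)→tasted(G2,D3) ✗  (H5,D3,G1)→tasted(G1,D3) ✗  (H5,D4,G2)→tasted(G2,D4) ✗
Counterexample: (H1,D3,G2) — tasted(G2,D3) does not hold.

False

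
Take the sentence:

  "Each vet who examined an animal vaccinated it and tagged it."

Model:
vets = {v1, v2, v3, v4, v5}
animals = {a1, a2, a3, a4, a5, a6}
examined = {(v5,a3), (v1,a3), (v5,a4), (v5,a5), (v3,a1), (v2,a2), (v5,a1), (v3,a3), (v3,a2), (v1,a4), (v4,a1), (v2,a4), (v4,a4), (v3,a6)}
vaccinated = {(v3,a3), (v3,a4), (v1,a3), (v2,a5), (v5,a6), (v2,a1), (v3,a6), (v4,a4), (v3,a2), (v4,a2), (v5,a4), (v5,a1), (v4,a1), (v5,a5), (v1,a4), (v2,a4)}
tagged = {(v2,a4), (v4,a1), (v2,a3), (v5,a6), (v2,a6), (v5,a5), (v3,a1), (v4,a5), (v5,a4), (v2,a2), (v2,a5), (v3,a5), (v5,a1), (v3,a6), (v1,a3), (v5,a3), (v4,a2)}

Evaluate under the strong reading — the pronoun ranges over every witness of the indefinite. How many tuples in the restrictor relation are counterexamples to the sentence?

7

"it" takes "an animal" as antecedent — a donkey pronoun bound across the clause boundary.
Strong reading: for every (v,a) with examined(v,a), vaccinated(v,a) ∧ tagged(v,a).
Restrictor pairs: (v1,a3) ✓  (v1,a4) ✗  (v2,a2) ✗  (v2,a4) ✓  (v3,a1) ✗  (v3,a2) ✗  (v3,a3) ✗  (v3,a6) ✓  (v4,a1) ✓  (v4,a4) ✗  (v5,a1) ✓  (v5,a3) ✗  (v5,a4) ✓  (v5,a5) ✓
Counterexamples (restrictor pairs failing the scope): 7.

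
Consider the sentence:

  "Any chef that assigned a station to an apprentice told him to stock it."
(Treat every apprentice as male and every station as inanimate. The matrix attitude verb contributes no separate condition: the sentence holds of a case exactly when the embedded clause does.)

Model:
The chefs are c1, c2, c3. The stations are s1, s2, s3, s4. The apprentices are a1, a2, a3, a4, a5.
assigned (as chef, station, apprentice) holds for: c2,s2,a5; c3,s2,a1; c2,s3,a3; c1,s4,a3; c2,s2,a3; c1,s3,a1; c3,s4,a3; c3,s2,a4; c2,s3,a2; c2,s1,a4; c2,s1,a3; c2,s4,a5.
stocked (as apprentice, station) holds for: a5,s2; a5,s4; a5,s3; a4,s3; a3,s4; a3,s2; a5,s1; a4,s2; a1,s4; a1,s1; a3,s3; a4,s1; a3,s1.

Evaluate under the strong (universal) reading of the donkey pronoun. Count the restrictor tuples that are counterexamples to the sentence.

"him" takes "an apprentice" as antecedent and "it" takes "a station"; both are donkey pronouns co-varying with the restrictor.
Strong reading: for every (c,s,a) with assigned(c,s,a), stocked(a,s).
Restrictor triples: (c1,s3,a1)→stocked(a1,s3) ✗  (c1,s4,a3)→stocked(a3,s4) ✓  (c2,s1,a3)→stocked(a3,s1) ✓  (c2,s1,a4)→stocked(a4,s1) ✓  (c2,s2,a3)→stocked(a3,s2) ✓  (c2,s2,a5)→stocked(a5,s2) ✓  (c2,s3,a2)→stocked(a2,s3) ✗  (c2,s3,a3)→stocked(a3,s3) ✓  (c2,s4,a5)→stocked(a5,s4) ✓  (c3,s2,a1)→stocked(a1,s2) ✗  (c3,s2,a4)→stocked(a4,s2) ✓  (c3,s4,a3)→stocked(a3,s4) ✓
Counterexamples (restrictor triples failing the scope): 3.

3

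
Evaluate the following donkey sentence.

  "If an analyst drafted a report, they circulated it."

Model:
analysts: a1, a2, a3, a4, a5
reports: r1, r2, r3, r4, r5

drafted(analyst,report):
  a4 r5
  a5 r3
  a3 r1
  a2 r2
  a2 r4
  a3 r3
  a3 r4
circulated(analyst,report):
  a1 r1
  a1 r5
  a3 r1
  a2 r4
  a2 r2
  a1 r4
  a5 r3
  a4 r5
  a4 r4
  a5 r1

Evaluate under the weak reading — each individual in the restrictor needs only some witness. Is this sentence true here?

True

"it" takes "a report" as antecedent — a donkey pronoun bound across the clause boundary.
Weak reading: every analyst a with some drafted-report has at least one drafted-report r such that circulated(a,r).
Per analyst: a2:✓  a3:✓  a4:✓  a5:✓
Every analyst in the restrictor has a witness.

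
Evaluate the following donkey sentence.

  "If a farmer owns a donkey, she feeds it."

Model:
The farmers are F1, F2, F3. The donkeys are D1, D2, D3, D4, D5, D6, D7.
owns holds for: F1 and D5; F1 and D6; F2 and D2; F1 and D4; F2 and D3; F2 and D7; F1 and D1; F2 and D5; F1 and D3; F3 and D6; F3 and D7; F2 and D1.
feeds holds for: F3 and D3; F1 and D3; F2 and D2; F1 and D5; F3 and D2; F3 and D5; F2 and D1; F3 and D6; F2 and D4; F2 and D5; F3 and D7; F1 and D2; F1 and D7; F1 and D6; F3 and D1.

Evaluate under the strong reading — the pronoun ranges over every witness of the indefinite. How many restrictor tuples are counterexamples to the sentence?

"it" takes "a donkey" as antecedent — a donkey pronoun bound across the clause boundary.
Strong reading: for every (f,d) with owns(f,d), feeds(f,d).
Restrictor pairs: (F1,D1) ✗  (F1,D3) ✓  (F1,D4) ✗  (F1,D5) ✓  (F1,D6) ✓  (F2,D1) ✓  (F2,D2) ✓  (F2,D3) ✗  (F2,D5) ✓  (F2,D7) ✗  (F3,D6) ✓  (F3,D7) ✓
Counterexamples (restrictor pairs failing the scope): 4.

4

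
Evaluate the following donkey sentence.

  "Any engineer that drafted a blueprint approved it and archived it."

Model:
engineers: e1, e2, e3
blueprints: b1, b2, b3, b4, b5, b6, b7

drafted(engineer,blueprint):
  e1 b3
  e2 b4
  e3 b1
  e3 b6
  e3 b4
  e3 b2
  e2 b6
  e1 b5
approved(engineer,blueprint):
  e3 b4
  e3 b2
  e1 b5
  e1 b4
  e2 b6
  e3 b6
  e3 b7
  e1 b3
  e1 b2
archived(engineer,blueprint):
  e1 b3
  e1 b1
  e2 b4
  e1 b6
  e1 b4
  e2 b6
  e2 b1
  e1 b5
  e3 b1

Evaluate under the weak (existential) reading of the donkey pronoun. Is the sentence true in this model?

"it" takes "a blueprint" as antecedent — a donkey pronoun bound across the clause boundary.
Weak reading: every engineer e with some drafted-blueprint has at least one drafted-blueprint b such that approved(e,b) ∧ archived(e,b).
Per engineer: e1:✓  e2:✓  e3:✗
e3 has no witness among its drafted-blueprints.

False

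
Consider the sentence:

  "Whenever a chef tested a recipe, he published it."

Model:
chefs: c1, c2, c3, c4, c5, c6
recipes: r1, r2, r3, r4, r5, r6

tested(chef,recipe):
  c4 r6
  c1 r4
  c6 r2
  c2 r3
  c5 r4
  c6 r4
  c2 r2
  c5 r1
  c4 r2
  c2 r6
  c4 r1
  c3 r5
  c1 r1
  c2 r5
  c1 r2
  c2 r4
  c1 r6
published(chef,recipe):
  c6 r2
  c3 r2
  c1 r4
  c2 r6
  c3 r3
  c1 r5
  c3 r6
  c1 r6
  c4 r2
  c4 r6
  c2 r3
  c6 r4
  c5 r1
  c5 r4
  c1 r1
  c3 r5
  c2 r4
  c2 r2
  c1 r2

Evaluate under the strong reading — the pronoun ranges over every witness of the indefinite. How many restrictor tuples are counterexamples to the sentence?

"it" takes "a recipe" as antecedent — a donkey pronoun bound across the clause boundary.
Strong reading: for every (c,r) with tested(c,r), published(c,r).
Restrictor pairs: (c1,r1) ✓  (c1,r2) ✓  (c1,r4) ✓  (c1,r6) ✓  (c2,r2) ✓  (c2,r3) ✓  (c2,r4) ✓  (c2,r5) ✗  (c2,r6) ✓  (c3,r5) ✓  (c4,r1) ✗  (c4,r2) ✓  (c4,r6) ✓  (c5,r1) ✓  (c5,r4) ✓  (c6,r2) ✓  (c6,r4) ✓
Counterexamples (restrictor pairs failing the scope): 2.

2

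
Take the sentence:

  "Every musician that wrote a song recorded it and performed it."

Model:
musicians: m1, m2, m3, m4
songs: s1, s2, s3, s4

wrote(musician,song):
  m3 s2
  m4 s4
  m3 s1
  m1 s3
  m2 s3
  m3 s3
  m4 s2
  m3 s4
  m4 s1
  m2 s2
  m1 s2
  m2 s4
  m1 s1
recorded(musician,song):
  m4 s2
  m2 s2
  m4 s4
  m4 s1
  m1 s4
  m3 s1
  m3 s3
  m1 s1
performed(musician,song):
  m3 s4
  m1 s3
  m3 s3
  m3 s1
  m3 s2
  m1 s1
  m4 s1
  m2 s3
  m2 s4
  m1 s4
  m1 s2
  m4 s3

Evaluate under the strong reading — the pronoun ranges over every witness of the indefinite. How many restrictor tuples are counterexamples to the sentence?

"it" takes "a song" as antecedent — a donkey pronoun bound across the clause boundary.
Strong reading: for every (m,s) with wrote(m,s), recorded(m,s) ∧ performed(m,s).
Restrictor pairs: (m1,s1) ✓  (m1,s2) ✗  (m1,s3) ✗  (m2,s2) ✗  (m2,s3) ✗  (m2,s4) ✗  (m3,s1) ✓  (m3,s2) ✗  (m3,s3) ✓  (m3,s4) ✗  (m4,s1) ✓  (m4,s2) ✗  (m4,s4) ✗
Counterexamples (restrictor pairs failing the scope): 9.

9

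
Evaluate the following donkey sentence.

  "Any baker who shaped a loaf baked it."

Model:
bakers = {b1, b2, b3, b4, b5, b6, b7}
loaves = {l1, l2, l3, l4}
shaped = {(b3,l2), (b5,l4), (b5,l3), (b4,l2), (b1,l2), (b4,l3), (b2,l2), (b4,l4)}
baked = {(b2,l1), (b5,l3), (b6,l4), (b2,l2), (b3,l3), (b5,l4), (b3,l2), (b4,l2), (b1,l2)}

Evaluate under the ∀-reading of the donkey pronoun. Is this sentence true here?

False

"it" takes "a loaf" as antecedent — a donkey pronoun bound across the clause boundary.
Strong reading: for every (b,l) with shaped(b,l), baked(b,l).
Restrictor pairs: (b1,l2) ✓  (b2,l2) ✓  (b3,l2) ✓  (b4,l2) ✓  (b4,l3) ✗  (b4,l4) ✗  (b5,l3) ✓  (b5,l4) ✓
Counterexample: (b4,l3) is in shaped but fails the scope.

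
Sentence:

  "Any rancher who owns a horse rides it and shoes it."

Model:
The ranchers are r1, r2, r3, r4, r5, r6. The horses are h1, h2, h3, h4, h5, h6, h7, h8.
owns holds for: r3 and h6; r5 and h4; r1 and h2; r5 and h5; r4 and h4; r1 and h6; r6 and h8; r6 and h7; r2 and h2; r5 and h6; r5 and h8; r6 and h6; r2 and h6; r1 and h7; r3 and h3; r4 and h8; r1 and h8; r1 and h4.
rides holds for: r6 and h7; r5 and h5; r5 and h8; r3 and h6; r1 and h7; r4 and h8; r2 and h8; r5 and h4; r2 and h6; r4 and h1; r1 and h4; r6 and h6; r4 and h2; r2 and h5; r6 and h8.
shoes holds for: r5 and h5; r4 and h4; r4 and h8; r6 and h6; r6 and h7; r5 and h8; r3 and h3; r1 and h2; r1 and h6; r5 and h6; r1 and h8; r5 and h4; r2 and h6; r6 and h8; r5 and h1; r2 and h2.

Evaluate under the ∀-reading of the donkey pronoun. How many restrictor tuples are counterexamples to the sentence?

10

"it" takes "a horse" as antecedent — a donkey pronoun bound across the clause boundary.
Strong reading: for every (r,h) with owns(r,h), rides(r,h) ∧ shoes(r,h).
Restrictor pairs: (r1,h2) ✗  (r1,h4) ✗  (r1,h6) ✗  (r1,h7) ✗  (r1,h8) ✗  (r2,h2) ✗  (r2,h6) ✓  (r3,h3) ✗  (r3,h6) ✗  (r4,h4) ✗  (r4,h8) ✓  (r5,h4) ✓  (r5,h5) ✓  (r5,h6) ✗  (r5,h8) ✓  (r6,h6) ✓  (r6,h7) ✓  (r6,h8) ✓
Counterexamples (restrictor pairs failing the scope): 10.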